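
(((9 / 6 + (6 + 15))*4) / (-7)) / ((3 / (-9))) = 270 / 7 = 38.57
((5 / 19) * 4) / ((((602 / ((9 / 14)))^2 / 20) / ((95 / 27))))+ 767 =3405057758 / 4439449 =767.00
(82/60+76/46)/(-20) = -2083/13800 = -0.15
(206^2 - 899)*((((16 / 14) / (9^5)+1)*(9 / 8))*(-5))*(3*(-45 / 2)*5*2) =2146170060875 / 13608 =157713849.27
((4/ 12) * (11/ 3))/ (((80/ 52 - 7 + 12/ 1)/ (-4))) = -572/ 765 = -0.75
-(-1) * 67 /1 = 67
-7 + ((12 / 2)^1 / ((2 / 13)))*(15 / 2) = 285.50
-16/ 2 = -8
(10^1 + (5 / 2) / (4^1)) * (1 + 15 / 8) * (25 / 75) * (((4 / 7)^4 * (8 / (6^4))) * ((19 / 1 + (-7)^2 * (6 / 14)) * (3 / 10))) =15640 / 194481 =0.08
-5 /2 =-2.50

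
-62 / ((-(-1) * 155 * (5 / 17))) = -1.36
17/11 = 1.55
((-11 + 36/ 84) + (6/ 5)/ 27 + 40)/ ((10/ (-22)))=-102124/ 1575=-64.84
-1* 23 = -23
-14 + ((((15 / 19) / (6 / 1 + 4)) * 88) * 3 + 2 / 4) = 279 / 38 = 7.34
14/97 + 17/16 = 1873/1552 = 1.21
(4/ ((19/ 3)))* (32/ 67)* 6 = 2304/ 1273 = 1.81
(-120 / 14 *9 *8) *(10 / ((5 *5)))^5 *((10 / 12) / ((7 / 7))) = -4608 / 875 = -5.27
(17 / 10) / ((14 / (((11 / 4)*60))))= 561 / 28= 20.04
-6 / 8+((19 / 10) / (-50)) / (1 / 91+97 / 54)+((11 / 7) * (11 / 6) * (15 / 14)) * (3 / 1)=923556783 / 108792250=8.49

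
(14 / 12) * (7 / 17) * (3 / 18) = 49 / 612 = 0.08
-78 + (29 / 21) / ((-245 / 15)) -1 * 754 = -832.08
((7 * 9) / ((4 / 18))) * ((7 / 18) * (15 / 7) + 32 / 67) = 99603 / 268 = 371.65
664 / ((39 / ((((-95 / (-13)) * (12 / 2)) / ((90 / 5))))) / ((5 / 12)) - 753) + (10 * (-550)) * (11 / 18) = -3423461450 / 1018269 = -3362.04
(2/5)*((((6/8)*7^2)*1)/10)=147/100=1.47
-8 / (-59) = 8 / 59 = 0.14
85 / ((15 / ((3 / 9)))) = 17 / 9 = 1.89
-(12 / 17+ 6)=-114 / 17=-6.71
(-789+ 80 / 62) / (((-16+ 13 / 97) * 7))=2368643 / 333963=7.09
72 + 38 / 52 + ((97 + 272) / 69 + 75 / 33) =528551 / 6578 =80.35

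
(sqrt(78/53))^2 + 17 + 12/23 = 23153/1219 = 18.99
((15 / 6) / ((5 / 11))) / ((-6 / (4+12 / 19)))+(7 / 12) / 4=-3739 / 912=-4.10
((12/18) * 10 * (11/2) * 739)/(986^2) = 0.03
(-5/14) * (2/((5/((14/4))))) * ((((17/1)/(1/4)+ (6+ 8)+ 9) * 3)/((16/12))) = -819/8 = -102.38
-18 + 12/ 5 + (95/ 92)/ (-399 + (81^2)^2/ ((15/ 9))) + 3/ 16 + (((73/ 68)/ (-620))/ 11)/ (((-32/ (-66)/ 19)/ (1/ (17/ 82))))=-32873251684360741/ 2128785878686080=-15.44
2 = 2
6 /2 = 3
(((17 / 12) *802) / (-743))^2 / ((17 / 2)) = 0.28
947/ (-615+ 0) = -1.54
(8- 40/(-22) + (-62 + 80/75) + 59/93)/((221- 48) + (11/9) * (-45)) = -258209/603570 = -0.43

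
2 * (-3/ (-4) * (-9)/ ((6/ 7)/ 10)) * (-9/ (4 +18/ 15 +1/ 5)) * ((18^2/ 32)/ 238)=6075/ 544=11.17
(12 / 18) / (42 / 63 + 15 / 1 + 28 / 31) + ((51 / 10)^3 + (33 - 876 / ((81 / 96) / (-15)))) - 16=72687542573 / 4623000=15723.02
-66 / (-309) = 22 / 103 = 0.21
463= 463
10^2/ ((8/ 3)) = 75/ 2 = 37.50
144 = 144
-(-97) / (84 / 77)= 1067 / 12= 88.92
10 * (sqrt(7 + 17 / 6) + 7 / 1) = 101.36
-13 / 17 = -0.76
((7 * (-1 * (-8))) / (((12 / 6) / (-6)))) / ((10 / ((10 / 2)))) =-84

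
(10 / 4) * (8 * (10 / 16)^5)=1.91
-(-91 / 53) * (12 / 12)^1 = 91 / 53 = 1.72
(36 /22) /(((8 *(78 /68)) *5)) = 51 /1430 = 0.04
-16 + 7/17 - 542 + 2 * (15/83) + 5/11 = -8641662/15521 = -556.77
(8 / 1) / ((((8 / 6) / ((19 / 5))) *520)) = 0.04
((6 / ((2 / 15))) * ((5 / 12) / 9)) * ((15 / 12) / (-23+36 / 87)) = -725 / 6288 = -0.12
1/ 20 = 0.05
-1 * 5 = -5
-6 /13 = -0.46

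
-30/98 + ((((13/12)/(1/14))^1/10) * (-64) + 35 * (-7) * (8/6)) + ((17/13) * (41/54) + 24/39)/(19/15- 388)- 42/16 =-567590994193/1330285320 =-426.67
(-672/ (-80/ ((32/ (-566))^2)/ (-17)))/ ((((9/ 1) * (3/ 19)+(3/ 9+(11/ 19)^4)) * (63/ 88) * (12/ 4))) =-99819630592/ 876761913705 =-0.11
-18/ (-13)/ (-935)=-18/ 12155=-0.00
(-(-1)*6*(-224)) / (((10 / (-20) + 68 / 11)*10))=-14784 / 625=-23.65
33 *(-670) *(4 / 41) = -2157.07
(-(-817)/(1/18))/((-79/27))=-397062/79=-5026.10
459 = 459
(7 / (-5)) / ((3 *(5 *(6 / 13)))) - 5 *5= -11341 / 450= -25.20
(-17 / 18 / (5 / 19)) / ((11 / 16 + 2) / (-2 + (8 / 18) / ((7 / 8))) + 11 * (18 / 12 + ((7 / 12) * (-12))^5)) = 242896 / 12511480545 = 0.00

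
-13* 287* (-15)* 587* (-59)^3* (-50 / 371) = 48192849831750 / 53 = 909299053429.25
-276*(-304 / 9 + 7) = 22172 / 3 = 7390.67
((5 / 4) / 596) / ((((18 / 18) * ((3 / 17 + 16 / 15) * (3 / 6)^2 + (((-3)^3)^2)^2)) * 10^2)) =51 / 1292295206608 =0.00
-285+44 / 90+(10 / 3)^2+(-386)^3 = -287563647 / 5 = -57512729.40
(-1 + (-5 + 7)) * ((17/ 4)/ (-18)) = -17/ 72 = -0.24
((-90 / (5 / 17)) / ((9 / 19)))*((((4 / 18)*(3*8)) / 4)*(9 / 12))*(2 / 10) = -646 / 5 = -129.20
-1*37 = -37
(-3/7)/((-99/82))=82/231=0.35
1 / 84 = 0.01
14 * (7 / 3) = 98 / 3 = 32.67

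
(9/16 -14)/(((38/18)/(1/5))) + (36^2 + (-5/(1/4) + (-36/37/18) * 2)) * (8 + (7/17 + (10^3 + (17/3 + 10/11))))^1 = 2723899425899/2103376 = 1295013.08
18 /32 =9 /16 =0.56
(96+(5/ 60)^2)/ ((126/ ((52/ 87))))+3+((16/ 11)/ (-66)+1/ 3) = 25694659/ 6821496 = 3.77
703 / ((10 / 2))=703 / 5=140.60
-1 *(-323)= 323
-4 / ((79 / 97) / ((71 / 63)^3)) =-138869468 / 19753713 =-7.03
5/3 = 1.67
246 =246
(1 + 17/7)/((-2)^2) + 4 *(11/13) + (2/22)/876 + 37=36163999/876876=41.24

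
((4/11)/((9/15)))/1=20/33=0.61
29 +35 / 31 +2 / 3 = 2864 / 93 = 30.80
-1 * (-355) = 355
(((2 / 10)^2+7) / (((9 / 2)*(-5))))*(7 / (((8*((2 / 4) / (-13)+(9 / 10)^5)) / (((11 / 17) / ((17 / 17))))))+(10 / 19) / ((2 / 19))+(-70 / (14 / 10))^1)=37768178272 / 2744961525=13.76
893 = 893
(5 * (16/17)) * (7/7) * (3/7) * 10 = 2400/119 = 20.17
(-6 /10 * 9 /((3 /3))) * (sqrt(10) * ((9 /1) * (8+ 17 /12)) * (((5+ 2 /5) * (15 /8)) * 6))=-2224179 * sqrt(10) /80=-87918.39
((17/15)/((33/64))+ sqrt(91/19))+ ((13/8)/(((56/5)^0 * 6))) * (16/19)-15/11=9992/9405+ sqrt(1729)/19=3.25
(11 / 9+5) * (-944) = -52864 / 9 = -5873.78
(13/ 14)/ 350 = 13/ 4900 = 0.00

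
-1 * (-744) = 744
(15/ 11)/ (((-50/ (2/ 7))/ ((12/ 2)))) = -18/ 385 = -0.05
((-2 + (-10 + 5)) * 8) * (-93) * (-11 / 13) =-57288 / 13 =-4406.77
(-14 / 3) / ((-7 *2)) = 1 / 3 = 0.33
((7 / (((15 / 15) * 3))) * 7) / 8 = 49 / 24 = 2.04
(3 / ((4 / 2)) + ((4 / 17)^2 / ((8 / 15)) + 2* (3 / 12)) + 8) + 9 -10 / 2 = 4076 / 289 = 14.10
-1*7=-7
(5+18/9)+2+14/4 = 25/2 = 12.50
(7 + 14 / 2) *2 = 28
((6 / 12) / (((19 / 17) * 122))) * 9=153 / 4636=0.03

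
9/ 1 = 9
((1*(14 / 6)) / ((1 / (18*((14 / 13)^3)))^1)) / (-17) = -115248 / 37349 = -3.09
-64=-64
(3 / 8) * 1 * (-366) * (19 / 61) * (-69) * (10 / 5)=11799 / 2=5899.50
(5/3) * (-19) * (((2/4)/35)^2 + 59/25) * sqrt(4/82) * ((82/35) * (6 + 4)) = -14649 * sqrt(82)/343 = -386.74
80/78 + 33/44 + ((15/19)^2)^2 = 43996417/20330076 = 2.16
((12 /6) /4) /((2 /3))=0.75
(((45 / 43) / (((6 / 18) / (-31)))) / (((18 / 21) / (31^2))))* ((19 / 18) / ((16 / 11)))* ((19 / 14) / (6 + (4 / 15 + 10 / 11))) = -97597550325 / 6516736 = -14976.45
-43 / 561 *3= -43 / 187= -0.23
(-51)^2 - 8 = 2593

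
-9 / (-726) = 0.01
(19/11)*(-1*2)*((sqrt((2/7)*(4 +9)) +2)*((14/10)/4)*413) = -54929/55 - 7847*sqrt(182)/110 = -1961.09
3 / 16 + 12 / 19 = 249 / 304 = 0.82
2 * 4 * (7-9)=-16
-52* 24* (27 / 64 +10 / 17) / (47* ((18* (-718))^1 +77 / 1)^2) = -42861 / 263742563582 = -0.00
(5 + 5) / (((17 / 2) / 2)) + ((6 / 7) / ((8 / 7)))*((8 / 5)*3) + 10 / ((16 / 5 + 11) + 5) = 26413 / 4080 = 6.47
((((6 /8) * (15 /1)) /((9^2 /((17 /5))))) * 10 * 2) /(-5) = -17 /9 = -1.89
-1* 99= -99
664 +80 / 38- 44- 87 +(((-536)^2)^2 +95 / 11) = 17250649361386 / 209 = 82538992159.74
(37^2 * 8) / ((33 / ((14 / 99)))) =46.93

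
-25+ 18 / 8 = -91 / 4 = -22.75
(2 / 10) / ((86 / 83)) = 83 / 430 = 0.19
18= 18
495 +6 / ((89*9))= 132167 / 267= 495.01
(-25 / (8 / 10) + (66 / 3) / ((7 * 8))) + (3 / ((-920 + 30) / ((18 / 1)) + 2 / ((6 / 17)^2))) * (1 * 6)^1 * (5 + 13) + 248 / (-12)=-61.23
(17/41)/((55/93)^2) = 147033/124025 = 1.19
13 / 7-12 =-10.14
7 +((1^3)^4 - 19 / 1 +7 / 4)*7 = -427 / 4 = -106.75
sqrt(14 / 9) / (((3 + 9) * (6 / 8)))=sqrt(14) / 27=0.14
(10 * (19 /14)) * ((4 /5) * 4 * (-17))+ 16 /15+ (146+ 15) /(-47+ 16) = -2416553 /3255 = -742.41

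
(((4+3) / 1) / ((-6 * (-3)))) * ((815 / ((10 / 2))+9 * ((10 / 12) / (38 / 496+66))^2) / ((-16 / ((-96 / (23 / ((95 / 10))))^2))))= -126411770701336 / 20293480543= -6229.18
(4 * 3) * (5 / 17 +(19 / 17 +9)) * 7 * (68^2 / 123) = 32878.83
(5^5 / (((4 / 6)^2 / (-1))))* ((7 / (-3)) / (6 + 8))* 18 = 84375 / 4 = 21093.75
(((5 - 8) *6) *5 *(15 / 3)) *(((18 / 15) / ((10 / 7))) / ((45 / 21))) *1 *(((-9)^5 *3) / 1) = 156243654 / 5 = 31248730.80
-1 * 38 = -38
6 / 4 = 3 / 2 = 1.50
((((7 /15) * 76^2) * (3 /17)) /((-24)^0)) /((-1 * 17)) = -40432 /1445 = -27.98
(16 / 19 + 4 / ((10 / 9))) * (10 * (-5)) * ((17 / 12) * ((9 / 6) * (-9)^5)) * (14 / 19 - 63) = -1252848833145 / 722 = -1735247691.34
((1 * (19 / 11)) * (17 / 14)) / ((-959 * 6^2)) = -323 / 5316696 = -0.00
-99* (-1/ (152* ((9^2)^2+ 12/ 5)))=165/ 1662728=0.00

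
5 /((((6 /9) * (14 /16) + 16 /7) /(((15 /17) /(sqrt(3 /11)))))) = 2100 * sqrt(33) /4097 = 2.94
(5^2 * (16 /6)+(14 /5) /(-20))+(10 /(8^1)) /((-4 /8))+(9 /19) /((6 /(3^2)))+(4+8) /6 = 190201 /2850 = 66.74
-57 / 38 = -3 / 2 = -1.50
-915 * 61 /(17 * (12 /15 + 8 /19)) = -5302425 /1972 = -2688.86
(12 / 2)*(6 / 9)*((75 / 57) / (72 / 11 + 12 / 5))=1375 / 2337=0.59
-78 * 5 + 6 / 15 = -1948 / 5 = -389.60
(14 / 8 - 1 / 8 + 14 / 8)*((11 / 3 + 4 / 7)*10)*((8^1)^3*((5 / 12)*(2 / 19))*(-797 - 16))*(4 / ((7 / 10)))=-13892544000 / 931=-14922174.01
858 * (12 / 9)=1144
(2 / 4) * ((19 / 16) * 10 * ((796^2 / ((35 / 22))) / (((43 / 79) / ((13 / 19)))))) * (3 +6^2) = 34895054766 / 301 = 115930414.50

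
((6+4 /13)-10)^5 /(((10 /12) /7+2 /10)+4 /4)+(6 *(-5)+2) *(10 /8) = -57108518915 /102848161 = -555.27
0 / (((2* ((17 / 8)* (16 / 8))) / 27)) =0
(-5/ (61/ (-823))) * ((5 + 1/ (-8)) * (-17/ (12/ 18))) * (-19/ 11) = 155509965/ 10736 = 14484.91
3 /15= 1 /5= 0.20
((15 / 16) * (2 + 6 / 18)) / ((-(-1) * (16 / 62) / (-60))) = -16275 / 32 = -508.59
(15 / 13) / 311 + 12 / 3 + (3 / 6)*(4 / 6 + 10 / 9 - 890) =-16014188 / 36387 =-440.11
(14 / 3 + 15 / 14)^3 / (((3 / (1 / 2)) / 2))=13997521 / 222264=62.98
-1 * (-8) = 8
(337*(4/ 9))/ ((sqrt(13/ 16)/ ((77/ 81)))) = 415184*sqrt(13)/ 9477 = 157.96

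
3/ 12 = 1/ 4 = 0.25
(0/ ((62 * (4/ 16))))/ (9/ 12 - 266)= 0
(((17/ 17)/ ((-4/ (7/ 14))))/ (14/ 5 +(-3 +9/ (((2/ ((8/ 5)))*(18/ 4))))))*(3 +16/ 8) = -25/ 56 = -0.45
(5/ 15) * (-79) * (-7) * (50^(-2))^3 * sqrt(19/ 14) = 79 * sqrt(266)/ 93750000000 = 0.00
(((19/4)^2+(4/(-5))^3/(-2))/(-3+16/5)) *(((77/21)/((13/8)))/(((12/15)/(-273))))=-3514049/40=-87851.22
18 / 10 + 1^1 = 14 / 5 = 2.80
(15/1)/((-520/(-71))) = 213/104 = 2.05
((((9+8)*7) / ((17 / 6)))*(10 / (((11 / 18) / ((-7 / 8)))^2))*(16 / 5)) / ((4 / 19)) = 1583631 / 121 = 13087.86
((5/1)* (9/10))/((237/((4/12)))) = 0.01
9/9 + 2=3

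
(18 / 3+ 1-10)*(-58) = 174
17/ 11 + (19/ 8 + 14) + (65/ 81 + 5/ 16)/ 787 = 17.92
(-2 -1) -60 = -63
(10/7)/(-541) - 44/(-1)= 166618/3787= 44.00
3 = 3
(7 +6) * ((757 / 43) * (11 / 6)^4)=144082081 / 55728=2585.45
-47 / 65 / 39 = -47 / 2535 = -0.02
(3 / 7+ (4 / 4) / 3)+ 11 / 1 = 247 / 21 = 11.76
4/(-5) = -4/5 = -0.80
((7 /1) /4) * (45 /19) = 315 /76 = 4.14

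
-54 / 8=-27 / 4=-6.75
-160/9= -17.78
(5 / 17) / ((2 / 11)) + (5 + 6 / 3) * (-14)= -3277 / 34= -96.38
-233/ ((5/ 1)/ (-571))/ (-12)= -133043/ 60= -2217.38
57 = 57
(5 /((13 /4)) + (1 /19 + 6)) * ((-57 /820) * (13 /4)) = -1125 /656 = -1.71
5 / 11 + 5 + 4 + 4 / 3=356 / 33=10.79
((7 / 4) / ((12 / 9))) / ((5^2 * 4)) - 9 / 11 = -0.81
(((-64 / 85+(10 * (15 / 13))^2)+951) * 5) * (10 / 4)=77813995 / 5746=13542.29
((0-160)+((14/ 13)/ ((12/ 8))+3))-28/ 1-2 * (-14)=-6095/ 39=-156.28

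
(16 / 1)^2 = 256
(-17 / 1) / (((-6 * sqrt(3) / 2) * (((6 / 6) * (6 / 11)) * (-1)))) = -187 * sqrt(3) / 54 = -6.00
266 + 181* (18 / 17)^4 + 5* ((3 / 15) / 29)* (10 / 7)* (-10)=8358748026 / 16954763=493.00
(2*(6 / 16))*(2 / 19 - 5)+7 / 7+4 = 1.33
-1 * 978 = -978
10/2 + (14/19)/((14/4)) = 99/19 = 5.21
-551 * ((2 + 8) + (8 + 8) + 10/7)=-15113.14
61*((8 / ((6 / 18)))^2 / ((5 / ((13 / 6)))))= 76128 / 5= 15225.60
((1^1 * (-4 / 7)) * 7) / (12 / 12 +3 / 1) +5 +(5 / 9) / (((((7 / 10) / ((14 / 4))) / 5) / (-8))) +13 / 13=-955 / 9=-106.11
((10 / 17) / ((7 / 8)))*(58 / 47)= 4640 / 5593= 0.83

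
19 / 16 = 1.19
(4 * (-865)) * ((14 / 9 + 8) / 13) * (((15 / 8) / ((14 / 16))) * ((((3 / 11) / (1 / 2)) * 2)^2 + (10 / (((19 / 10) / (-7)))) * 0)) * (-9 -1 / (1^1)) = 714144000 / 11011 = 64857.32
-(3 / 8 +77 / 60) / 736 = -199 / 88320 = -0.00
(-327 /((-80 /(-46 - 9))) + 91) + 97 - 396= -6925 /16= -432.81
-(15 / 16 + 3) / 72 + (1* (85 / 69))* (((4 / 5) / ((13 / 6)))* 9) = 154579 / 38272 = 4.04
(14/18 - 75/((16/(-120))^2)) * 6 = -151847/6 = -25307.83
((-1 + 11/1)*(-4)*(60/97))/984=-100/3977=-0.03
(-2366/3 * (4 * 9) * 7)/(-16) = 24843/2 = 12421.50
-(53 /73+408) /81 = -29837 /5913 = -5.05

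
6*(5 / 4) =15 / 2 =7.50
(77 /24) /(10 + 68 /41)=0.28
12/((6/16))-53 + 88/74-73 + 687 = 21985/37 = 594.19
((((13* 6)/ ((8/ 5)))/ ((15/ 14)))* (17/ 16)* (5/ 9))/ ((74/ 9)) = 7735/ 2368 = 3.27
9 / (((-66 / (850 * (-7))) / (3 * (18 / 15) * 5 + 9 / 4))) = 722925 / 44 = 16430.11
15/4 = 3.75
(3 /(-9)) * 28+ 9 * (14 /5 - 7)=-707 /15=-47.13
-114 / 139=-0.82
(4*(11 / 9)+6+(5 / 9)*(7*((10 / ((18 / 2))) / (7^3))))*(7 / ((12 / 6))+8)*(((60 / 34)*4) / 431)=19903280 / 9693621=2.05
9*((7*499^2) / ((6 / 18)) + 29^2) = 47068758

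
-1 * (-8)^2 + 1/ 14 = -895/ 14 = -63.93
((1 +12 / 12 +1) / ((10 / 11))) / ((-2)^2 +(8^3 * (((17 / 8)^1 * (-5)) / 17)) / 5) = -11 / 200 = -0.06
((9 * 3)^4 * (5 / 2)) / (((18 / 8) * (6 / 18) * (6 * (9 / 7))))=229635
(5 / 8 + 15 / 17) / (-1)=-205 / 136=-1.51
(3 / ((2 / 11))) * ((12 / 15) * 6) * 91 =36036 / 5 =7207.20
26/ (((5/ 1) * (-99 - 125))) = -13/ 560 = -0.02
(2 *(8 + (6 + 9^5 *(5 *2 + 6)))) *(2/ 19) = 3779192/ 19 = 198904.84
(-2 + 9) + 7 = 14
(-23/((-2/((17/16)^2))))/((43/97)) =644759/22016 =29.29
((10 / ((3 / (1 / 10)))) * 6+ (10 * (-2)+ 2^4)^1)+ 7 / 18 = -29 / 18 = -1.61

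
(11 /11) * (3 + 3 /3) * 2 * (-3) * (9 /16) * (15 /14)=-405 /28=-14.46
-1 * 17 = -17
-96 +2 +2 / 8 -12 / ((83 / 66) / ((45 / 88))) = -32745 / 332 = -98.63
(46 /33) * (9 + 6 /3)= 15.33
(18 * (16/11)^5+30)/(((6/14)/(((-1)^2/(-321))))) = -55313762/51697371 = -1.07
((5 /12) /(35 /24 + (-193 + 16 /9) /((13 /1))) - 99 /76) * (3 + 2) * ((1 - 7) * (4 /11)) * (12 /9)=50301480 /2592227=19.40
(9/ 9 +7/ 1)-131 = -123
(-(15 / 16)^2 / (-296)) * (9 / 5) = 405 / 75776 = 0.01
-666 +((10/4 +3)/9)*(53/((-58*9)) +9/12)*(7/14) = -25023497/37584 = -665.80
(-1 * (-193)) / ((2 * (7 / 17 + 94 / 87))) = 285447 / 4414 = 64.67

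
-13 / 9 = -1.44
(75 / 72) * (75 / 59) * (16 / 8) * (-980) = -153125 / 59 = -2595.34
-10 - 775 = -785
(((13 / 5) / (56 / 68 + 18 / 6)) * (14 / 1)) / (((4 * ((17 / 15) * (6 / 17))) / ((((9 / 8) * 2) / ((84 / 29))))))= 1479 / 320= 4.62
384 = 384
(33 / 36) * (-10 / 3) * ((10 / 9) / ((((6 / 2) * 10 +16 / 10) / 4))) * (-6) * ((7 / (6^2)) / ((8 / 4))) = 9625 / 38394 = 0.25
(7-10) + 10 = 7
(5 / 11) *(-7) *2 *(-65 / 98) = 325 / 77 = 4.22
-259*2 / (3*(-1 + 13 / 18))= 621.60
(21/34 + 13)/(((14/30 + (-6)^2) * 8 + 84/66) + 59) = 76395/1974754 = 0.04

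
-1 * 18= -18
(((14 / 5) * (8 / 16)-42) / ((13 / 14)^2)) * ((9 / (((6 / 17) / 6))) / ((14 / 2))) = -869652 / 845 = -1029.17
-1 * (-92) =92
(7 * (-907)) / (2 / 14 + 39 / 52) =-177772 / 25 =-7110.88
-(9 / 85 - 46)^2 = -15217801 / 7225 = -2106.27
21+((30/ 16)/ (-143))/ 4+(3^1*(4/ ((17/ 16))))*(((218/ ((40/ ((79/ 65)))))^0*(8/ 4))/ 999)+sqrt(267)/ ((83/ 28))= 28*sqrt(267)/ 83+544500269/ 25904736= 26.53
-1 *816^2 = -665856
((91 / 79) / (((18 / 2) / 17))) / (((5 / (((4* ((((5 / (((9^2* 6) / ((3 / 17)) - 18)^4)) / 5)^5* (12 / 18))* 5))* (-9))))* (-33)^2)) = -1547 / 17824120097106983270032811602246432779801938473280815622054568582967197696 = -0.00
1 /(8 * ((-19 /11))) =-11 /152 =-0.07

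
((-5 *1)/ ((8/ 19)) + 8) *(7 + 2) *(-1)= 279/ 8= 34.88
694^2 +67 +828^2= 1167287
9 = 9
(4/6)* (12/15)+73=1103/15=73.53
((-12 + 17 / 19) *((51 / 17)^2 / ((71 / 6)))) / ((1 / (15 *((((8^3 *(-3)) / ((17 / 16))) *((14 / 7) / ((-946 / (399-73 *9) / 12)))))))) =302420459520 / 252263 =1198830.03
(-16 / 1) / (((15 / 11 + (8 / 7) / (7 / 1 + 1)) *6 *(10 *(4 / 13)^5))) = -28589561 / 445440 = -64.18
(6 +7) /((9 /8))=104 /9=11.56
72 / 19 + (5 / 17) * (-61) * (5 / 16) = -1.82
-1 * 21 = -21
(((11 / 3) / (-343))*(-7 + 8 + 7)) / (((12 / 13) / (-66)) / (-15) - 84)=31460 / 30900527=0.00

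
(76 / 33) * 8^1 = 608 / 33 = 18.42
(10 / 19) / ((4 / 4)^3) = 10 / 19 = 0.53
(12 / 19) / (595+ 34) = 12 / 11951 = 0.00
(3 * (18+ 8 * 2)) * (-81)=-8262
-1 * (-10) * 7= 70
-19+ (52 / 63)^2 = -72707 / 3969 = -18.32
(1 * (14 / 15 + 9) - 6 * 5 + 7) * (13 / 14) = -182 / 15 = -12.13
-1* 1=-1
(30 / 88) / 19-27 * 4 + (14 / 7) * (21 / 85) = -7638093 / 71060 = -107.49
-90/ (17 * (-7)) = 0.76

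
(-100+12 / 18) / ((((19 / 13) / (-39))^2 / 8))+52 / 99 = -20222540156 / 35739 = -565839.56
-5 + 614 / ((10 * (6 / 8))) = 1153 / 15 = 76.87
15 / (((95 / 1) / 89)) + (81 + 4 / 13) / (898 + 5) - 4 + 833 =26865055 / 31863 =843.14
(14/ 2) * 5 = 35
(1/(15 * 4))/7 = 1/420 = 0.00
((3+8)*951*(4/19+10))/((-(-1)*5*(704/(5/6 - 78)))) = -14236787/6080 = -2341.58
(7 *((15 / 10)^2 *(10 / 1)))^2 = 99225 / 4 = 24806.25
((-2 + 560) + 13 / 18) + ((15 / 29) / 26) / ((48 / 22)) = 558.73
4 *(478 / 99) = 1912 / 99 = 19.31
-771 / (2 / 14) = -5397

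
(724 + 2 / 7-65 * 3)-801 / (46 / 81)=-283737 / 322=-881.17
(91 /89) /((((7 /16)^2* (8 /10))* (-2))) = -2080 /623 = -3.34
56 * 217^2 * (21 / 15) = 18458888 / 5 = 3691777.60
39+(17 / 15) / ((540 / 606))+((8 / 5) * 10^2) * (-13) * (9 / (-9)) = 2862367 / 1350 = 2120.27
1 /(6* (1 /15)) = 5 /2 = 2.50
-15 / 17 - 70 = -1205 / 17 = -70.88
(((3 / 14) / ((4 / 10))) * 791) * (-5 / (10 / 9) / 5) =-3051 / 8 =-381.38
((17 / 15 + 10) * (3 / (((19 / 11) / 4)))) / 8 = 9.67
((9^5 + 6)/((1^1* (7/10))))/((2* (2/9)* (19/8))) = 79924.06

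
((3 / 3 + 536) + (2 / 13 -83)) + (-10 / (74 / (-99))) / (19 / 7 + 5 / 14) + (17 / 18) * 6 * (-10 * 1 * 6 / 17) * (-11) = 14033614 / 20683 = 678.51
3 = 3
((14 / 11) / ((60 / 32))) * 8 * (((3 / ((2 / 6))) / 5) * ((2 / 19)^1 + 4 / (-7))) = -23808 / 5225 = -4.56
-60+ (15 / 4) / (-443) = -106335 / 1772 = -60.01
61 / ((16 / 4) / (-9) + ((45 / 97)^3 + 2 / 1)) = 501057477 / 13597547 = 36.85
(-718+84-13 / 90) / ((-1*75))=8.46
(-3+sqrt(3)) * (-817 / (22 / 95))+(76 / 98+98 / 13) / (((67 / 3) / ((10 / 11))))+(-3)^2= 9946359957 / 938938 - 77615 * sqrt(3) / 22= 4482.61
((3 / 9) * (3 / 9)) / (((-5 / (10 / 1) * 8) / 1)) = -1 / 36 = -0.03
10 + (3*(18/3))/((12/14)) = 31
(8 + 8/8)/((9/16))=16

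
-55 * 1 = -55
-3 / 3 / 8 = -1 / 8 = -0.12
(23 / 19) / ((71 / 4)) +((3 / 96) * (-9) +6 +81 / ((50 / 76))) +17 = 157462779 / 1079200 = 145.91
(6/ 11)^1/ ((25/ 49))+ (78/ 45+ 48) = 41912/ 825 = 50.80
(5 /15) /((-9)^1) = -1 /27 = -0.04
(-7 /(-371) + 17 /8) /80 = 909 /33920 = 0.03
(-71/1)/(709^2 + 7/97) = -6887/48760064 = -0.00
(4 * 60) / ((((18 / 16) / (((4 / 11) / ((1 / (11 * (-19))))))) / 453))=-7344640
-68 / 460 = -17 / 115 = -0.15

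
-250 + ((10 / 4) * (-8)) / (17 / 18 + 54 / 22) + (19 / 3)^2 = -215.77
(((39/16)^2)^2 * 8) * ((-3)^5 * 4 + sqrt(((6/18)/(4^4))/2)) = -562166163/2048 + 771147 * sqrt(6)/262144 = -274487.99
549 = 549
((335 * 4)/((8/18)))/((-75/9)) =-1809/5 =-361.80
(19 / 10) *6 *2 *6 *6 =4104 / 5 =820.80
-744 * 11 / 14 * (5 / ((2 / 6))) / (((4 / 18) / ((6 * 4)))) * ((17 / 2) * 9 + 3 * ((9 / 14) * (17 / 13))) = -47669426640 / 637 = -74834264.74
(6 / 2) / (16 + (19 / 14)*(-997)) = -42 / 18719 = -0.00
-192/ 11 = -17.45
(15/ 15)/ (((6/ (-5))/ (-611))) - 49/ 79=241051/ 474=508.55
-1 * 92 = -92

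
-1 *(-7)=7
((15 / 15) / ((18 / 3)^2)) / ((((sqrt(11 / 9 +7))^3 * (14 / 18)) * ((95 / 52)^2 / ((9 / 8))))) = 41067 * sqrt(74) / 691892600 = 0.00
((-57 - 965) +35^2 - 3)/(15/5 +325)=25/41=0.61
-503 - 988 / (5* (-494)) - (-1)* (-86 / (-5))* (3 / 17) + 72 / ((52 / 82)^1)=-426559 / 1105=-386.03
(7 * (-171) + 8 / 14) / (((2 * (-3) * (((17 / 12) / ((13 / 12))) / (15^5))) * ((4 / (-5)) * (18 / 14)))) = -15310546875 / 136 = -112577550.55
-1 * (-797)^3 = 506261573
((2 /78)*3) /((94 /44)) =22 /611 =0.04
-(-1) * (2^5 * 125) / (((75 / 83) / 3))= 13280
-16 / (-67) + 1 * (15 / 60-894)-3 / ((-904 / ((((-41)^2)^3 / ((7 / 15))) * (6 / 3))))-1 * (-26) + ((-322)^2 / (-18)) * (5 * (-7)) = 32319267332057 / 476973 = 67759112.85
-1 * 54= -54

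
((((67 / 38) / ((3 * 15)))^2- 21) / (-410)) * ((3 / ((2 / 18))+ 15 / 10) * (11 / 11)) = 61401611 / 42066000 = 1.46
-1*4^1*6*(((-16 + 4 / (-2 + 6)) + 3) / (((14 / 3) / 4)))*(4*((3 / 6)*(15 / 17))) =51840 / 119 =435.63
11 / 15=0.73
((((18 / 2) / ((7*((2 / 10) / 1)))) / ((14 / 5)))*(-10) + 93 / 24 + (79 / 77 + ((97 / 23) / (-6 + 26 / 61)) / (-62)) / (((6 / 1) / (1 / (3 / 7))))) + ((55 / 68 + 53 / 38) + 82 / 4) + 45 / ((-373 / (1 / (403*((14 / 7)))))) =193717572732949 / 48152959975120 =4.02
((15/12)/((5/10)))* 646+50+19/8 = 13339/8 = 1667.38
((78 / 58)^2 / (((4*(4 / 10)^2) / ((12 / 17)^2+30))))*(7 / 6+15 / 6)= 614445975 / 1944392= 316.01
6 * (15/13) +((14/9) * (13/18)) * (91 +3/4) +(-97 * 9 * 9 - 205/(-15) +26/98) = -1596012395/206388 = -7733.07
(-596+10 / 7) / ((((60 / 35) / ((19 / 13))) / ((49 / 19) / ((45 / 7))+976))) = -1737266663 / 3510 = -494947.77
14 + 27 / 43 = 629 / 43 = 14.63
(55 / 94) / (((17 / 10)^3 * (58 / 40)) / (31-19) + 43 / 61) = 402600000 / 893521559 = 0.45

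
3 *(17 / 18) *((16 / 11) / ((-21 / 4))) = -544 / 693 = -0.78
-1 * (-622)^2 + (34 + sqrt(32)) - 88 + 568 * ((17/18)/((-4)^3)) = -55720279/144 + 4 * sqrt(2) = -386940.73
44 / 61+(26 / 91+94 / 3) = 41428 / 1281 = 32.34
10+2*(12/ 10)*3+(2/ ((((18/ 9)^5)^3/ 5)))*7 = 1409199/ 81920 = 17.20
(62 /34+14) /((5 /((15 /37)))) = 807 /629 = 1.28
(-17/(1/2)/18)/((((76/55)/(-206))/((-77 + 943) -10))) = 41218540/171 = 241044.09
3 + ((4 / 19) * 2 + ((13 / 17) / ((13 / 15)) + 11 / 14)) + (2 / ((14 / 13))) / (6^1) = 36619 / 6783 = 5.40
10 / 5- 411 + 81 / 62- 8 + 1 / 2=-12871 / 31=-415.19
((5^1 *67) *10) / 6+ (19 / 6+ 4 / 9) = 10115 / 18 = 561.94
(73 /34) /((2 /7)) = 511 /68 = 7.51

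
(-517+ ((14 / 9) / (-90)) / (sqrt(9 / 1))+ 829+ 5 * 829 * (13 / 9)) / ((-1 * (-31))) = 7653548 / 37665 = 203.20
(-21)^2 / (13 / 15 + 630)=6615 / 9463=0.70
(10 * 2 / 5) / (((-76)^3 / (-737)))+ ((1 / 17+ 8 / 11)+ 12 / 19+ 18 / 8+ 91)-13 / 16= 963122869 / 10261064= 93.86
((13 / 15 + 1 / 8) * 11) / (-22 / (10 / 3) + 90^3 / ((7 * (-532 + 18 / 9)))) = -485639 / 9041832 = -0.05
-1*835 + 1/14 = -11689/14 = -834.93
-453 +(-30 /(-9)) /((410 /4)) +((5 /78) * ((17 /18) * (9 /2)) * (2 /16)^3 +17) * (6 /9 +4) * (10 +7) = 8799992827 /9824256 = 895.74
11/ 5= 2.20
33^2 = 1089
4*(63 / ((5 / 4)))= 1008 / 5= 201.60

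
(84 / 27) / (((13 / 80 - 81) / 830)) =-1859200 / 58203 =-31.94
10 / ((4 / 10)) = 25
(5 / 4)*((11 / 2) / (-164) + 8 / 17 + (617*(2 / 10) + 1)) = 3480457 / 22304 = 156.05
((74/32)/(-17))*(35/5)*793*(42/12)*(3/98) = -88023/1088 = -80.90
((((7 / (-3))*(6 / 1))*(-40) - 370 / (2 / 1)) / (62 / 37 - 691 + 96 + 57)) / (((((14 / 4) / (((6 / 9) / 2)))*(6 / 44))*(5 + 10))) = -925 / 28413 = -0.03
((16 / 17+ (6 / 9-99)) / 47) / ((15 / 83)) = -412261 / 35955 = -11.47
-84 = -84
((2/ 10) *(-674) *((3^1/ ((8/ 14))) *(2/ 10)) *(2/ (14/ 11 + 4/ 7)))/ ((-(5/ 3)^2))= 4904361/ 88750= 55.26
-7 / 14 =-1 / 2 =-0.50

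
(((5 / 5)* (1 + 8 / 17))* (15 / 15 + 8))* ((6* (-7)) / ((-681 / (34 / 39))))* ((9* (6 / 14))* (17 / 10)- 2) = 9570 / 2951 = 3.24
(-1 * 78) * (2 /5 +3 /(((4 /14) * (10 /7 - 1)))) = -9711 /5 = -1942.20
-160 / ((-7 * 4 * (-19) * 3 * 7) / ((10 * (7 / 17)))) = -0.06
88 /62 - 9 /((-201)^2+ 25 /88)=156409220 /110214703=1.42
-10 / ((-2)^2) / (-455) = 1 / 182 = 0.01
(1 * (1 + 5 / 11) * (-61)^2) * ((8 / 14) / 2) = 119072 / 77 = 1546.39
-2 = -2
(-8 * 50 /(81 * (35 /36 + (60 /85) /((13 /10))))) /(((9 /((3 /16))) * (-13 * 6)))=170 /195291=0.00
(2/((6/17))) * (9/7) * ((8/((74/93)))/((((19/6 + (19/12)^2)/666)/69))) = 593303.77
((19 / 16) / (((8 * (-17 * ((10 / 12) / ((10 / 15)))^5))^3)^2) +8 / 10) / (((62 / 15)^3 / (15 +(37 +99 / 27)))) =6757446789555253560780251446827 / 10715161533340811729431152343750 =0.63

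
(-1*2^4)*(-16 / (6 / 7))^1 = 896 / 3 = 298.67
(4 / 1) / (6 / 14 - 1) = -7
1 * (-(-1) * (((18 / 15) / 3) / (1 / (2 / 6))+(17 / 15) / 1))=19 / 15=1.27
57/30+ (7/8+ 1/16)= 227/80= 2.84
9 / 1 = 9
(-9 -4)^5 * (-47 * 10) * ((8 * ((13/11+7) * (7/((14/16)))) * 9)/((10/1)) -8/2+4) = 904647968640/11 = 82240724421.82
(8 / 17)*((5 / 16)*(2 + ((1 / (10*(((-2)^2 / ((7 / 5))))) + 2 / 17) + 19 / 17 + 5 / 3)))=50357 / 69360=0.73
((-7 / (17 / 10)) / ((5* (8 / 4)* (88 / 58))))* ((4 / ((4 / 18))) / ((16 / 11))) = -1827 / 544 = -3.36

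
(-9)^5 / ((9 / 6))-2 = -39368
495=495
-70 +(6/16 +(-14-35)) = -949/8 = -118.62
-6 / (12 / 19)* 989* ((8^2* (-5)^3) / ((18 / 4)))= 150328000 / 9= 16703111.11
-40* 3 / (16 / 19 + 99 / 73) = -54.59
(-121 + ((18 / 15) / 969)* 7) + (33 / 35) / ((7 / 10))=-119.64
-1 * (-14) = 14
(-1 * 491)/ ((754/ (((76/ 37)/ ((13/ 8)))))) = -149264/ 181337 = -0.82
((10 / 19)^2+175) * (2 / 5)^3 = 20248 / 1805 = 11.22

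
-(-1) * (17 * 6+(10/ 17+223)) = 5535/ 17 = 325.59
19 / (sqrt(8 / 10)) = 19 * sqrt(5) / 2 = 21.24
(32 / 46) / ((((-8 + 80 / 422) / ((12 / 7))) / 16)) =-40512 / 16583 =-2.44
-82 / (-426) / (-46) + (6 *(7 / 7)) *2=117535 / 9798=12.00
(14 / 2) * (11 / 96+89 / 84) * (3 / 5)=789 / 160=4.93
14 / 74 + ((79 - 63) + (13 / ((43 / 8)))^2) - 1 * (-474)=496.04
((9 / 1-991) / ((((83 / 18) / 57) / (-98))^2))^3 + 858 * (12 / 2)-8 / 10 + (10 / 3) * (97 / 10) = -14677981677209748431935118944752417251563 / 4904105600535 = -2992998697990617112427216000.00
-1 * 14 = -14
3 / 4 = 0.75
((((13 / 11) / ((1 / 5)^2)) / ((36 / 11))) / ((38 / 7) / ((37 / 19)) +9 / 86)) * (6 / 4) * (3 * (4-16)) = -10858575 / 64423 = -168.55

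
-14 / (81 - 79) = -7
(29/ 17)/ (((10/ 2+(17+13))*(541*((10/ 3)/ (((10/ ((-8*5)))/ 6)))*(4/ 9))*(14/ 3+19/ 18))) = -2349/ 5304829600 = -0.00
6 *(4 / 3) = 8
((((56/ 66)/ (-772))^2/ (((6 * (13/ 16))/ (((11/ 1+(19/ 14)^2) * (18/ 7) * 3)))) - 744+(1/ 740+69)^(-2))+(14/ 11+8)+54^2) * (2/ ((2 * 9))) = 2332544987220256268254/ 9624153075808642371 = 242.36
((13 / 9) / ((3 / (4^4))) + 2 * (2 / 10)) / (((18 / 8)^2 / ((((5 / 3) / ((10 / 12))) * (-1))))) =-534208 / 10935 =-48.85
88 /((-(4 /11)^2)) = -1331 /2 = -665.50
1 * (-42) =-42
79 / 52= 1.52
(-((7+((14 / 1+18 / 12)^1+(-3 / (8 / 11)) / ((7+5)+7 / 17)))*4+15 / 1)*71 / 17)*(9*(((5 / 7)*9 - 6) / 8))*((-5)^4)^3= -20475301025390625 / 401744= -50966040626.35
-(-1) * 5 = 5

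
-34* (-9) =306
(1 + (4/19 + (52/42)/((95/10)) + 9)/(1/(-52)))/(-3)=161.57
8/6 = 4/3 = 1.33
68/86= 34/43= 0.79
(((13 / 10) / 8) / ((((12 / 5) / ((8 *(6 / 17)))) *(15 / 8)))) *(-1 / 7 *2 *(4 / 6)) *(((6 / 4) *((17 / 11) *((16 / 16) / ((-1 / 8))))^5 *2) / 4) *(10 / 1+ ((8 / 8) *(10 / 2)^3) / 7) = 925043851264 / 7891499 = 117220.30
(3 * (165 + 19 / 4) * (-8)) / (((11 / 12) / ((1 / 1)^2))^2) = -586656 / 121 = -4848.40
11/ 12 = 0.92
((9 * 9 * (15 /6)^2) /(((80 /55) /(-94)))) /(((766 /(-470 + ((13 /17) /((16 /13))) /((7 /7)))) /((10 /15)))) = 44553987225 /3333632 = 13365.00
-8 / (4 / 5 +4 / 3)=-15 / 4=-3.75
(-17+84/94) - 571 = -27594/47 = -587.11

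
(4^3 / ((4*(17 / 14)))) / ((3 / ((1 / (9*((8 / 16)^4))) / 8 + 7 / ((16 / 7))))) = 6622 / 459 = 14.43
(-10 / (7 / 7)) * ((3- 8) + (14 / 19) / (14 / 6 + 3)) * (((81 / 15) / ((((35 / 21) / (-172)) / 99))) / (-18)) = 149017.41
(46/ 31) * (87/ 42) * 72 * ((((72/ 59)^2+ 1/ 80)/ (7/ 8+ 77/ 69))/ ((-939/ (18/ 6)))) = -98983875204/ 185599905785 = -0.53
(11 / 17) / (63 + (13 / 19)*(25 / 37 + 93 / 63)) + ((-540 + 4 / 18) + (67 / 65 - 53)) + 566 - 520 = -54376661627 / 99638955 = -545.74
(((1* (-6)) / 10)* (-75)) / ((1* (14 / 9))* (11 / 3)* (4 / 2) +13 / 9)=1215 / 347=3.50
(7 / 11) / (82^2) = 7 / 73964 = 0.00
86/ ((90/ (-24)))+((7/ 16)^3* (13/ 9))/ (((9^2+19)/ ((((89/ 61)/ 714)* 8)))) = -65752048267/ 2867097600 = -22.93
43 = 43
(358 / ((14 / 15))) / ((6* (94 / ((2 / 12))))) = 895 / 7896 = 0.11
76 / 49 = 1.55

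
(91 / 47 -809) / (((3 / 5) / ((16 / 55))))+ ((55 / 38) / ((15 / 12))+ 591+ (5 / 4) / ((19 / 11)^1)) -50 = 151.58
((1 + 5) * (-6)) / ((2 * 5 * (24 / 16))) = -12 / 5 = -2.40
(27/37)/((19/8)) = 216/703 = 0.31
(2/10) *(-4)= -4/5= -0.80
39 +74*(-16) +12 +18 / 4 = -2257 / 2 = -1128.50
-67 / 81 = -0.83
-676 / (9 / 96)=-21632 / 3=-7210.67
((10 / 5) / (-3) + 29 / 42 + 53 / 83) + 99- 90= 33683 / 3486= 9.66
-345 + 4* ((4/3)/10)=-5167/15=-344.47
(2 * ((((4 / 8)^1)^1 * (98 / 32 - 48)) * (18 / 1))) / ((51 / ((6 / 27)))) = -719 / 204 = -3.52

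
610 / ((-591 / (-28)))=17080 / 591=28.90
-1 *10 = -10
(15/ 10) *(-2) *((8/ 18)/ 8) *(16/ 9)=-8/ 27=-0.30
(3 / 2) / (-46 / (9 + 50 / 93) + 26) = 2661 / 37568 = 0.07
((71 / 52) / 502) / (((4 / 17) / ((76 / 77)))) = 22933 / 2010008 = 0.01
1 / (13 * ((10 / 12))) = 6 / 65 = 0.09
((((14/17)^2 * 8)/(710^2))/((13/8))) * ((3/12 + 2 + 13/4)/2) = 8624/473475925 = 0.00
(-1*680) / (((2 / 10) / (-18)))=61200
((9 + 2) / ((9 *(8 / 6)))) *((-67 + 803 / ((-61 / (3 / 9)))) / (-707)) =0.09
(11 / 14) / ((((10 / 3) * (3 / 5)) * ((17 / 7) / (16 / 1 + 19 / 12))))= 2321 / 816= 2.84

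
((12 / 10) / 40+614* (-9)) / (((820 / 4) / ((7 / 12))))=-1289393 / 82000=-15.72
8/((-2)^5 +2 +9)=-8/21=-0.38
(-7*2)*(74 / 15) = -1036 / 15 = -69.07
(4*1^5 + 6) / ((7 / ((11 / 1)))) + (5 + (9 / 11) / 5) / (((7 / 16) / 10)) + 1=10375 / 77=134.74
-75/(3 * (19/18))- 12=-678/19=-35.68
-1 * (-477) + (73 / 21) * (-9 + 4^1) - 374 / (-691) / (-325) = 2167590046 / 4716075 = 459.62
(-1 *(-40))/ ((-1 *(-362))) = 20/ 181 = 0.11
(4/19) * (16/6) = 32/57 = 0.56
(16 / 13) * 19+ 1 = 317 / 13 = 24.38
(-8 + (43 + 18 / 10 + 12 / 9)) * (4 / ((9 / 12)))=9152 / 45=203.38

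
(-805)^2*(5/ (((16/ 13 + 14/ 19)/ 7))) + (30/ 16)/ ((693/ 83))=1725470280115/ 149688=11527111.59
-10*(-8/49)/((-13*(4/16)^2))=-1280/637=-2.01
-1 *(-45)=45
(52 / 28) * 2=26 / 7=3.71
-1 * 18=-18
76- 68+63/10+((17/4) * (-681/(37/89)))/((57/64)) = -7802.51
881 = 881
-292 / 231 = -1.26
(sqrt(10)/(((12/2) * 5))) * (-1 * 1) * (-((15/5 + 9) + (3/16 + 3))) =81 * sqrt(10)/160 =1.60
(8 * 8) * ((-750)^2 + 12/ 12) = 36000064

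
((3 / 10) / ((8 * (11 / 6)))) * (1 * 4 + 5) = 0.18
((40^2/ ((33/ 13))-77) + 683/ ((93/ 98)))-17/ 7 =3032910/ 2387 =1270.59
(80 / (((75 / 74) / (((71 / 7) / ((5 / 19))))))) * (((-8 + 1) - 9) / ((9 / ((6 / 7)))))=-51110912 / 11025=-4635.91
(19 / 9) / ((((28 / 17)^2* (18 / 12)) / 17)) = 93347 / 10584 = 8.82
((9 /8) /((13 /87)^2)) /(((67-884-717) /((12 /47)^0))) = -68121 /2073968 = -0.03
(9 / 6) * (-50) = -75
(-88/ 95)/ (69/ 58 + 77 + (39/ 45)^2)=-229680/ 19573363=-0.01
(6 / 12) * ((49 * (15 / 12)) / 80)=49 / 128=0.38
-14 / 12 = -7 / 6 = -1.17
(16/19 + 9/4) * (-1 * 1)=-3.09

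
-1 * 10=-10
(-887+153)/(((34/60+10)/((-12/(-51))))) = -88080/5389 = -16.34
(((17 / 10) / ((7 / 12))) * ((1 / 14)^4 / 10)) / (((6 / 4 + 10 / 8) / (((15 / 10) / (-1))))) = -153 / 36975400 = -0.00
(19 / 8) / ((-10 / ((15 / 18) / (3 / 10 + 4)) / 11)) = -1045 / 2064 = -0.51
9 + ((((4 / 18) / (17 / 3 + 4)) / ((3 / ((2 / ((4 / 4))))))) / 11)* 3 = 9.00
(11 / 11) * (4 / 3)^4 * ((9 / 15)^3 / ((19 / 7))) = 1792 / 7125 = 0.25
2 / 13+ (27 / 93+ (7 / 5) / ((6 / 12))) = 6537 / 2015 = 3.24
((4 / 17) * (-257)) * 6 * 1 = -6168 / 17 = -362.82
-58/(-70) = 29/35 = 0.83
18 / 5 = 3.60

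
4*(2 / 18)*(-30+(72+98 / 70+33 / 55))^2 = 7744 / 9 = 860.44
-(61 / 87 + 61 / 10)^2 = -35010889 / 756900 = -46.26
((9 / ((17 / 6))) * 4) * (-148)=-31968 / 17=-1880.47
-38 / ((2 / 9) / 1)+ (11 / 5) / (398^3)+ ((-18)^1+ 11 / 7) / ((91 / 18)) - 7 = -36394497518753 / 200797662520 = -181.25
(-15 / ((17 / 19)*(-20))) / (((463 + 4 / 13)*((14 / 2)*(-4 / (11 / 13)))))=-33 / 603568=-0.00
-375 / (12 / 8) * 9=-2250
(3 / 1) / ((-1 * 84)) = -1 / 28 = -0.04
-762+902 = 140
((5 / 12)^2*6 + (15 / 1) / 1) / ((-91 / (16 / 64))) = -55 / 1248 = -0.04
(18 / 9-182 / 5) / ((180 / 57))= -817 / 75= -10.89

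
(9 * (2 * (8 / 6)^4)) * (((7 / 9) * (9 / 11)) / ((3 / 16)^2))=917504 / 891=1029.75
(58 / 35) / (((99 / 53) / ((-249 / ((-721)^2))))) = -255142 / 600416355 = -0.00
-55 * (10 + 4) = -770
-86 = -86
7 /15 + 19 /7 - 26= -2396 /105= -22.82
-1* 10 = -10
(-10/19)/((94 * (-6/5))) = 25/5358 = 0.00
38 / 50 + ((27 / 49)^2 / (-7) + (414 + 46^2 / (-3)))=-366329626 / 1260525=-290.62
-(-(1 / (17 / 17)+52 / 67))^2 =-14161 / 4489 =-3.15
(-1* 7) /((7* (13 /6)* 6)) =-1 /13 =-0.08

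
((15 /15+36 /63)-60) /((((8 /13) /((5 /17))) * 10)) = -5317 /1904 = -2.79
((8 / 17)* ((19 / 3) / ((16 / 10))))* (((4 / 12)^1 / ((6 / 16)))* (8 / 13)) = 6080 / 5967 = 1.02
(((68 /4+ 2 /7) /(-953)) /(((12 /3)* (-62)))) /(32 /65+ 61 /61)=7865 /160477576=0.00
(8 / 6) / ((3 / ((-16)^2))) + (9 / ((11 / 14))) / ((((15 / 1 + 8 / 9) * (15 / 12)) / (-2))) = 112.62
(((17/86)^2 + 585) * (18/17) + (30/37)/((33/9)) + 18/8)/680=0.91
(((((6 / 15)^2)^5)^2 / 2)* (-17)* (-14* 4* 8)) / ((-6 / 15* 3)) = -1996488704 / 57220458984375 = -0.00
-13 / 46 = -0.28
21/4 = 5.25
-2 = -2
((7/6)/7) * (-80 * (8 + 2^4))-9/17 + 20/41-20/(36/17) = -2066866/6273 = -329.49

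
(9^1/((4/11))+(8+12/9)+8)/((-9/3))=-505/36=-14.03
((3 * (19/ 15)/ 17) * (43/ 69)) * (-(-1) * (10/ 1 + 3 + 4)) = 817/ 345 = 2.37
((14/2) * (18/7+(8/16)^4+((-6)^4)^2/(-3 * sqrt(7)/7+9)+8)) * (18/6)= 5878656 * sqrt(7)/31+1975339179/496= 4484263.24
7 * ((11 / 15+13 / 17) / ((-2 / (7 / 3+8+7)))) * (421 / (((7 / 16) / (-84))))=1873254656 / 255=7346096.69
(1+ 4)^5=3125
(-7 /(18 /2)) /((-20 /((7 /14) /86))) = 7 /30960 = 0.00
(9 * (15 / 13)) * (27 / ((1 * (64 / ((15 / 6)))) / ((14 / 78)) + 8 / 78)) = 382725 / 194828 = 1.96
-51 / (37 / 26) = -1326 / 37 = -35.84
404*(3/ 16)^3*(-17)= -46359/ 1024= -45.27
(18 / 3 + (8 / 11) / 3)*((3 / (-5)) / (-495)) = 206 / 27225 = 0.01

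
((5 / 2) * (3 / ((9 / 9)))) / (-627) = -0.01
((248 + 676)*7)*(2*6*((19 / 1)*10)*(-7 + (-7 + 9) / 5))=-97330464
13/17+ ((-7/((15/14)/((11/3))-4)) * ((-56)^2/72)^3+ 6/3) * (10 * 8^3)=5651990362884647/7076403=798709508.61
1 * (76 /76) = 1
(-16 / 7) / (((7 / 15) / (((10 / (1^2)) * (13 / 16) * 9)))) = -17550 / 49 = -358.16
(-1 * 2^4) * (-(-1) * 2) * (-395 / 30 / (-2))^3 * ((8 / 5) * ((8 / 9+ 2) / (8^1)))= -5275.31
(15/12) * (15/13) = 75/52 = 1.44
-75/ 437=-0.17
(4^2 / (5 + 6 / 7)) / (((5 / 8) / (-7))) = -30.60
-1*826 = -826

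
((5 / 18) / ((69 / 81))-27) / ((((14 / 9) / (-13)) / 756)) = 168525.78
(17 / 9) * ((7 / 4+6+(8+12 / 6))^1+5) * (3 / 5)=1547 / 60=25.78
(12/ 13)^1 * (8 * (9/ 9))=96/ 13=7.38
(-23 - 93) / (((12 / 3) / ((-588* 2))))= 34104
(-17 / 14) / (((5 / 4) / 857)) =-29138 / 35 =-832.51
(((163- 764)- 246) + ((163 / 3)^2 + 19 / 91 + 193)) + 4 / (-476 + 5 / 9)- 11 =8015885401 / 3504501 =2287.31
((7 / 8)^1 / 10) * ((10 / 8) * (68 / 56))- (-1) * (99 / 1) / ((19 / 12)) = 62.66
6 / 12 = 1 / 2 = 0.50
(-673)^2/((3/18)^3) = 97832664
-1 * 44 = -44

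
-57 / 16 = -3.56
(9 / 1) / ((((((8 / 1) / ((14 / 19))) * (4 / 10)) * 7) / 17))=765 / 152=5.03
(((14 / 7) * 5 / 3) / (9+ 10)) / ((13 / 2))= 20 / 741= 0.03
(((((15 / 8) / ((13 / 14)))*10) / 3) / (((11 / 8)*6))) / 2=175 / 429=0.41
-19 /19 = -1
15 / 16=0.94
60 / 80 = 3 / 4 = 0.75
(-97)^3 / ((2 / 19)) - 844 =-8671237.50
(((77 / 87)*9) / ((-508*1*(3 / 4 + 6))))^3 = -456533 / 36419391467523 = -0.00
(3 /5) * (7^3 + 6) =1047 /5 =209.40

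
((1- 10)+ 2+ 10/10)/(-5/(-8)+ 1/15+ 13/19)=-13680/3137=-4.36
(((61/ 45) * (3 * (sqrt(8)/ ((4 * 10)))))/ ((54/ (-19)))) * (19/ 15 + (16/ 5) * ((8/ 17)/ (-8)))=-12749 * sqrt(2)/ 165240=-0.11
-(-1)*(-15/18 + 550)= 3295/6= 549.17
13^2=169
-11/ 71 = -0.15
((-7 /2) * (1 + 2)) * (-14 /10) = 147 /10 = 14.70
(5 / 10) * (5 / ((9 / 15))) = 25 / 6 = 4.17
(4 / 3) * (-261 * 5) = -1740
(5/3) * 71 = 355/3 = 118.33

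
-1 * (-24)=24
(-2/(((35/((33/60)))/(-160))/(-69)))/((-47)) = 12144/1645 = 7.38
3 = 3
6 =6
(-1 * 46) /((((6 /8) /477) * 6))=-4876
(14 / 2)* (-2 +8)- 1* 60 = -18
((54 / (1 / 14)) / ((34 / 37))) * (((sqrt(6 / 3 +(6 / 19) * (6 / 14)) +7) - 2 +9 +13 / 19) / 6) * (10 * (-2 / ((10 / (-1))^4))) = -650349 / 161500 - 333 * sqrt(9443) / 80750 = -4.43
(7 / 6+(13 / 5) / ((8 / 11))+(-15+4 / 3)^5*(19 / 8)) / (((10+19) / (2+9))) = -60534611533 / 140940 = -429506.25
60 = 60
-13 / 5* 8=-104 / 5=-20.80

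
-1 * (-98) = 98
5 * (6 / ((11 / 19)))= 570 / 11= 51.82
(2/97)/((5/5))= 2/97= 0.02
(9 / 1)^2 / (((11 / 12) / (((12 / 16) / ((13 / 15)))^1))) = 10935 / 143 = 76.47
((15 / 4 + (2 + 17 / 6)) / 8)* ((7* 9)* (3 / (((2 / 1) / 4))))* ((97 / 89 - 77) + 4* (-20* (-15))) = 162296379 / 356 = 455888.71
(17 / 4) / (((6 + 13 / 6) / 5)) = 255 / 98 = 2.60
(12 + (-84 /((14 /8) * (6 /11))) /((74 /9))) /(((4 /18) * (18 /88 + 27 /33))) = 1056 /185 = 5.71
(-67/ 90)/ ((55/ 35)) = -469/ 990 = -0.47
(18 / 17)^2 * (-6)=-1944 / 289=-6.73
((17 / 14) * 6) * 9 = 459 / 7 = 65.57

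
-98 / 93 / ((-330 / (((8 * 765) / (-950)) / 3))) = -3332 / 485925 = -0.01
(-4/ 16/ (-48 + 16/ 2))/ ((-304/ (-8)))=0.00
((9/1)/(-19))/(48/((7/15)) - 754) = 63/86602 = 0.00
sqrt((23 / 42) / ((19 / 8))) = 2 * sqrt(9177) / 399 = 0.48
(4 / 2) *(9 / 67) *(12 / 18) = 12 / 67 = 0.18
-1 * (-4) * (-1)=-4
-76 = -76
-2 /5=-0.40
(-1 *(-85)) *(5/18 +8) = 12665/18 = 703.61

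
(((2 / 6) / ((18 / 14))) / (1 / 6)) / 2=7 / 9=0.78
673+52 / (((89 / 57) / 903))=2736389 / 89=30745.94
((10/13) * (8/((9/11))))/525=176/12285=0.01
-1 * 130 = -130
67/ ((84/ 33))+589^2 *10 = 97138617/ 28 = 3469236.32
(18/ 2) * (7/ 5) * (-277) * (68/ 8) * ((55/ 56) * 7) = -3263337/ 16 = -203958.56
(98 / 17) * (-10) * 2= -1960 / 17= -115.29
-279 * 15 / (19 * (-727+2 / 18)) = 37665 / 124298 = 0.30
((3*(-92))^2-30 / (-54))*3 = 685589 / 3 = 228529.67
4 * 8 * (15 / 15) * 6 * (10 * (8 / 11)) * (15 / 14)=115200 / 77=1496.10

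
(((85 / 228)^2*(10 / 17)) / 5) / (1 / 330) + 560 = 2449295 / 4332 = 565.40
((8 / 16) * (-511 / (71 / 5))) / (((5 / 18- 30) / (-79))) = -47.82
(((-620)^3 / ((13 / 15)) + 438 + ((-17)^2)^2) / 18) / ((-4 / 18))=3573828533 / 52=68727471.79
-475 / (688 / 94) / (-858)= 22325 / 295152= 0.08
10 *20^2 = 4000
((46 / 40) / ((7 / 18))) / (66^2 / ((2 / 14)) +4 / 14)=207 / 2134460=0.00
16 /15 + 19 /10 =89 /30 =2.97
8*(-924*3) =-22176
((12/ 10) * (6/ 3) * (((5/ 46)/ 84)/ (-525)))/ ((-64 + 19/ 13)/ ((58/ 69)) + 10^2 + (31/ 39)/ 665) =-7163/ 31001582815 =-0.00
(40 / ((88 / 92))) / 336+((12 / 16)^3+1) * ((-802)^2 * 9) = 30421780849 / 3696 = 8231001.31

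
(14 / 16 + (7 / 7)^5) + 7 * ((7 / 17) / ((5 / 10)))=1039 / 136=7.64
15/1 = 15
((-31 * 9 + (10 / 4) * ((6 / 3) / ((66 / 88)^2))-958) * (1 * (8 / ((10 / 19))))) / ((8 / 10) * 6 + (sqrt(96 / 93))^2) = -6510217 / 2034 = -3200.70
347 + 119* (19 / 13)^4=25418866 / 28561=889.99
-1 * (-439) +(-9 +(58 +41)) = 529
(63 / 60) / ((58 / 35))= 147 / 232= 0.63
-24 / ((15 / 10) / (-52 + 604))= -8832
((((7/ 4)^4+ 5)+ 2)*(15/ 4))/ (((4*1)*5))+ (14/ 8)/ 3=44905/ 12288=3.65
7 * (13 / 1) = 91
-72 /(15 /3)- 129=-143.40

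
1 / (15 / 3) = 1 / 5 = 0.20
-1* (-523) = 523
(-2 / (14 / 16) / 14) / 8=-0.02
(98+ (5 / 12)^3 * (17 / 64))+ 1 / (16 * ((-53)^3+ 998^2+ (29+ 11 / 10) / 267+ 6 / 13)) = 318741317611968043 / 3251824839806976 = 98.02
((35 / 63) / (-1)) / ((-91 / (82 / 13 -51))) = -415 / 1521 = -0.27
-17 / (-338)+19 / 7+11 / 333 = 2204179 / 787878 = 2.80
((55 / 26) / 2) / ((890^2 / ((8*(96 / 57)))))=0.00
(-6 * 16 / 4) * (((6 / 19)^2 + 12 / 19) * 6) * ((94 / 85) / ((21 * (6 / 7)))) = -198528 / 30685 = -6.47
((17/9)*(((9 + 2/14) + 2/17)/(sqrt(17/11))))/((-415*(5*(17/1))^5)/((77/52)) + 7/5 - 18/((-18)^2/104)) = -60610*sqrt(187)/73249978924945373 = -0.00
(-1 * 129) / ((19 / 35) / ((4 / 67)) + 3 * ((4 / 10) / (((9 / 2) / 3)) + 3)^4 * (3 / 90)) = -914287500 / 145152839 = -6.30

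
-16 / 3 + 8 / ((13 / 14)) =128 / 39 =3.28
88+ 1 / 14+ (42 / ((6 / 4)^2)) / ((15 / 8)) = 61757 / 630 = 98.03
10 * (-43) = -430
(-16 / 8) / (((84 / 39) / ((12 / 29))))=-78 / 203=-0.38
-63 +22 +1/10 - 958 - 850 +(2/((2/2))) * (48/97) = -1792473/970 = -1847.91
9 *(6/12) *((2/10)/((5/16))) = 72/25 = 2.88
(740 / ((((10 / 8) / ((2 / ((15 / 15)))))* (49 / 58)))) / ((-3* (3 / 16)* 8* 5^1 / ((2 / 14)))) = -137344 / 15435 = -8.90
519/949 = 0.55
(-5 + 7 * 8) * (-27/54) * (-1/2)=51/4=12.75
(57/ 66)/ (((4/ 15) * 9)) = 95/ 264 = 0.36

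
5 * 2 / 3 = 10 / 3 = 3.33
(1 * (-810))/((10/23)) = -1863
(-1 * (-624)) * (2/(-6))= -208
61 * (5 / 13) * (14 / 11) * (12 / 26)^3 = 922320 / 314171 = 2.94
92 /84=23 /21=1.10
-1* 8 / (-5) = 8 / 5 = 1.60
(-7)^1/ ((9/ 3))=-7/ 3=-2.33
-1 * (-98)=98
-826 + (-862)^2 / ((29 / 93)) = 69079138 / 29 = 2382039.24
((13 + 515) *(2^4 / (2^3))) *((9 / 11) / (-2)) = -432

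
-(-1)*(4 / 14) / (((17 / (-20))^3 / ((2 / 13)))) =-32000 / 447083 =-0.07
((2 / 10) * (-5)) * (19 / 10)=-19 / 10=-1.90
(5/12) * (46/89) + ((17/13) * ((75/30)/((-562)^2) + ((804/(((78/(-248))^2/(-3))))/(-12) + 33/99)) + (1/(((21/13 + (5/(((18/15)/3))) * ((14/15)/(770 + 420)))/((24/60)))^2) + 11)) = 114816500913611338210523/43020802044121395000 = 2668.86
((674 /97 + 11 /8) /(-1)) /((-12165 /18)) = 19377 /1573340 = 0.01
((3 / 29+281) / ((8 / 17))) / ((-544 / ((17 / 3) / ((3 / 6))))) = -17323 / 1392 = -12.44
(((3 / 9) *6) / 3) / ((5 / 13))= 26 / 15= 1.73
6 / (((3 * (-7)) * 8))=-1 / 28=-0.04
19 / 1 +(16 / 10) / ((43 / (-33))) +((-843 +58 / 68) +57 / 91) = -547965801 / 665210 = -823.75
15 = 15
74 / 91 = 0.81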